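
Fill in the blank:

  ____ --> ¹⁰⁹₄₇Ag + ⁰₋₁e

Pd-109

Conserve mass number: A = 109 + 0, so A = 109.
Conserve atomic number: Z = 47 − 1, so Z = 46.
Z = 46 is palladium, so the species is ¹⁰⁹₄₆Pd.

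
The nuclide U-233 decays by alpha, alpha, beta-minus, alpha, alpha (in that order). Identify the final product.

At-217

Start: (A, Z) = (233, 92).
After α: (229, 90).
After α: (225, 88).
After β⁻: (225, 89).
After α: (221, 87).
After α: (217, 85).
Z = 85 is astatine.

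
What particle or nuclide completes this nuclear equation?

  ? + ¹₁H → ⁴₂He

Conserve mass number: A + 1 = 4, so A = 3.
Conserve atomic number: Z + 1 = 2, so Z = 1.
A = 3 and Z = 1 is ³₁H — a triton.

triton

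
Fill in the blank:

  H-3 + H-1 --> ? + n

Conserve mass number: 3 + 1 = A + 1, so A = 3.
Conserve atomic number: 1 + 1 = Z + 0, so Z = 2.
Z = 2 is helium, so the species is He-3.

He-3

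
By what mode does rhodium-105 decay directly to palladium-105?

ΔA = 105 − 105 = 0; ΔZ = 46 − 45 = +1.
A is unchanged and Z rises by 1 — a neutron has become a proton (β⁻ decay).

beta-minus decay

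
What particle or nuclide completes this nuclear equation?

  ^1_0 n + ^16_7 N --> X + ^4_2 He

Conserve mass number: 1 + 16 = A + 4, so A = 13.
Conserve atomic number: 0 + 7 = Z + 2, so Z = 5.
Z = 5 is boron, so the species is ^13_5 B.

B-13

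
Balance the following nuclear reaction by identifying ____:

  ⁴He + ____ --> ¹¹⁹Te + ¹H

Conserve mass number: 4 + A = 119 + 1, so A = 116.
Conserve atomic number: 2 + Z = 52 + 1, so Z = 51.
Z = 51 is antimony, so the species is ¹¹⁶Sb.

Sb-116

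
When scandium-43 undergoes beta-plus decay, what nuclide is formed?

Beta-plus decay: mass number changes by +0, atomic number by -1.
A: 43 = 43; Z: 21 − 1 = 20.
Z = 20 is calcium, so the daughter is calcium-43.

Ca-43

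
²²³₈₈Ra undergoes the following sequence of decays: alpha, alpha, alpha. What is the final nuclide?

Start: (A, Z) = (223, 88).
After α: (219, 86).
After α: (215, 84).
After α: (211, 82).
Z = 82 is lead.

Pb-211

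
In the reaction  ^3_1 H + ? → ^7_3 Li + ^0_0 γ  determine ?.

alpha particle

Conserve mass number: 3 + A = 7 + 0, so A = 4.
Conserve atomic number: 1 + Z = 3 + 0, so Z = 2.
A = 4 and Z = 2 is ^4_2 He — an alpha particle.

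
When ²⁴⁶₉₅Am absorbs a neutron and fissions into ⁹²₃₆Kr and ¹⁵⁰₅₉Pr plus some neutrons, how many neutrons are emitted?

5

Conserve mass number: 247 = 92 + 150 + k, so k = 247 − 242 = 5.
Check atomic number: 95 = 36 + 59 + 0 = 95. ✓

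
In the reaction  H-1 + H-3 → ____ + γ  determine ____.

He-4

Conserve mass number: 1 + 3 = A + 0, so A = 4.
Conserve atomic number: 1 + 1 = Z + 0, so Z = 2.
A = 4 and Z = 2 is He-4 — an alpha particle.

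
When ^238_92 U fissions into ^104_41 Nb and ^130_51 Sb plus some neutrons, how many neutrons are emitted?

4

Conserve mass number: 238 = 104 + 130 + k, so k = 238 − 234 = 4.
Check atomic number: 92 = 41 + 51 + 0 = 92. ✓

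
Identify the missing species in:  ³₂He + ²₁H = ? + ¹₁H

He-4

Conserve mass number: 3 + 2 = A + 1, so A = 4.
Conserve atomic number: 2 + 1 = Z + 1, so Z = 2.
A = 4 and Z = 2 is ⁴₂He — an alpha particle.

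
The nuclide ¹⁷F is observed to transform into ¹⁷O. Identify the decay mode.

ΔA = 17 − 17 = 0; ΔZ = 8 − 9 = -1.
A is unchanged and Z drops by 1 — a proton has become a neutron (β⁺ emission or electron capture).

beta-plus decay or electron capture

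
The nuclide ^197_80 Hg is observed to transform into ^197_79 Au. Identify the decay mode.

ΔA = 197 − 197 = 0; ΔZ = 79 − 80 = -1.
A is unchanged and Z drops by 1 — a proton has become a neutron (β⁺ emission or electron capture).

beta-plus decay or electron capture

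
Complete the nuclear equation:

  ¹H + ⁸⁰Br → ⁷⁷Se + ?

alpha particle

Conserve mass number: 1 + 80 = 77 + A, so A = 4.
Conserve atomic number: 1 + 35 = 34 + Z, so Z = 2.
A = 4 and Z = 2 is ⁴He — an alpha particle.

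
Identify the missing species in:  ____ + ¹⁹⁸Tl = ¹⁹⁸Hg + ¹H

neutron

Conserve mass number: A + 198 = 198 + 1, so A = 1.
Conserve atomic number: Z + 81 = 80 + 1, so Z = 0.
A = 1 and Z = 0 is ¹n — a neutron.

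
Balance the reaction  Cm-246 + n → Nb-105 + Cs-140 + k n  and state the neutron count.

2

Conserve mass number: 247 = 105 + 140 + k, so k = 247 − 245 = 2.
Check atomic number: 96 = 41 + 55 + 0 = 96. ✓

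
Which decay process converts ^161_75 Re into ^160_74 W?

proton emission

ΔA = 160 − 161 = -1; ΔZ = 74 − 75 = -1.
A drops by 1 and Z drops by 1 — a proton was emitted.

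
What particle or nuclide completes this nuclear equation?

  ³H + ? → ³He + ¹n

proton

Conserve mass number: 3 + A = 3 + 1, so A = 1.
Conserve atomic number: 1 + Z = 2 + 0, so Z = 1.
A = 1 and Z = 1 is ¹H — a proton.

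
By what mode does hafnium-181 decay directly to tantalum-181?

beta-minus decay

ΔA = 181 − 181 = 0; ΔZ = 73 − 72 = +1.
A is unchanged and Z rises by 1 — a neutron has become a proton (β⁻ decay).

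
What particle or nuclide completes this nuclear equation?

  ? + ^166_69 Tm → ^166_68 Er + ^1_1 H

Conserve mass number: A + 166 = 166 + 1, so A = 1.
Conserve atomic number: Z + 69 = 68 + 1, so Z = 0.
A = 1 and Z = 0 is ^1_0 n — a neutron.

neutron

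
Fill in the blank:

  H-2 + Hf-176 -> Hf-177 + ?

proton

Conserve mass number: 2 + 176 = 177 + A, so A = 1.
Conserve atomic number: 1 + 72 = 72 + Z, so Z = 1.
A = 1 and Z = 1 is H-1 — a proton.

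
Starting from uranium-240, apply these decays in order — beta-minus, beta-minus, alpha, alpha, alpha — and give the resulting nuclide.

Ra-228

Start: (A, Z) = (240, 92).
After β⁻: (240, 93).
After β⁻: (240, 94).
After α: (236, 92).
After α: (232, 90).
After α: (228, 88).
Z = 88 is radium.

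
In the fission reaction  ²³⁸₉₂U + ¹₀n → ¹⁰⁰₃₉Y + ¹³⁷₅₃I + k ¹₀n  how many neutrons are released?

2

Conserve mass number: 239 = 100 + 137 + k, so k = 239 − 237 = 2.
Check atomic number: 92 = 39 + 53 + 0 = 92. ✓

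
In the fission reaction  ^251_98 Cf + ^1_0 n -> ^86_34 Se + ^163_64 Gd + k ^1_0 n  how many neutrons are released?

3

Conserve mass number: 252 = 86 + 163 + k, so k = 252 − 249 = 3.
Check atomic number: 98 = 34 + 64 + 0 = 98. ✓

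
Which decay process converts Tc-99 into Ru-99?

ΔA = 99 − 99 = 0; ΔZ = 44 − 43 = +1.
A is unchanged and Z rises by 1 — a neutron has become a proton (β⁻ decay).

beta-minus decay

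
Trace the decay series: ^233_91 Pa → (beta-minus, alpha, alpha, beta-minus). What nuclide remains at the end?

Start: (A, Z) = (233, 91).
After β⁻: (233, 92).
After α: (229, 90).
After α: (225, 88).
After β⁻: (225, 89).
Z = 89 is actinium.

Ac-225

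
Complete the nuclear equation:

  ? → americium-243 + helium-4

Bk-247

Conserve mass number: A = 243 + 4, so A = 247.
Conserve atomic number: Z = 95 + 2, so Z = 97.
Z = 97 is berkelium, so the species is berkelium-247.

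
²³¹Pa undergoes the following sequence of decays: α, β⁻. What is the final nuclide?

Start: (A, Z) = (231, 91).
After α: (227, 89).
After β⁻: (227, 90).
Z = 90 is thorium.

Th-227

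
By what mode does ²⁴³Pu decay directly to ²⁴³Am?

beta-minus decay

ΔA = 243 − 243 = 0; ΔZ = 95 − 94 = +1.
A is unchanged and Z rises by 1 — a neutron has become a proton (β⁻ decay).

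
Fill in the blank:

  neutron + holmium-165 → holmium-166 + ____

gamma ray

Conserve mass number: 1 + 165 = 166 + A, so A = 0.
Conserve atomic number: 0 + 67 = 67 + Z, so Z = 0.
A = 0 and Z = 0 is γ — a gamma ray.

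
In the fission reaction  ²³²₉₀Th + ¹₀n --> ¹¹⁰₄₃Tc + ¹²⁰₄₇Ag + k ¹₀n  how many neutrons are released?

3

Conserve mass number: 233 = 110 + 120 + k, so k = 233 − 230 = 3.
Check atomic number: 90 = 43 + 47 + 0 = 90. ✓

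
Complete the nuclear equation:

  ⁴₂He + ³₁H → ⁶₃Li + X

Conserve mass number: 4 + 3 = 6 + A, so A = 1.
Conserve atomic number: 2 + 1 = 3 + Z, so Z = 0.
A = 1 and Z = 0 is ¹₀n — a neutron.

neutron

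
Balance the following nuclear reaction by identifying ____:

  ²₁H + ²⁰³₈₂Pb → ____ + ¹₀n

Bi-204

Conserve mass number: 2 + 203 = A + 1, so A = 204.
Conserve atomic number: 1 + 82 = Z + 0, so Z = 83.
Z = 83 is bismuth, so the species is ²⁰⁴₈₃Bi.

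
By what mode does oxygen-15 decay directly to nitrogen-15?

beta-plus decay or electron capture

ΔA = 15 − 15 = 0; ΔZ = 7 − 8 = -1.
A is unchanged and Z drops by 1 — a proton has become a neutron (β⁺ emission or electron capture).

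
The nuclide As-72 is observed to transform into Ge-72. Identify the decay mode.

ΔA = 72 − 72 = 0; ΔZ = 32 − 33 = -1.
A is unchanged and Z drops by 1 — a proton has become a neutron (β⁺ emission or electron capture).

beta-plus decay or electron capture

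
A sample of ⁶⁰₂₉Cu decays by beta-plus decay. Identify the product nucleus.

Ni-60

Beta-plus decay: mass number changes by +0, atomic number by -1.
A: 60 = 60; Z: 29 − 1 = 28.
Z = 28 is nickel, so the daughter is ⁶⁰₂₈Ni.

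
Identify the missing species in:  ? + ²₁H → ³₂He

proton

Conserve mass number: A + 2 = 3, so A = 1.
Conserve atomic number: Z + 1 = 2, so Z = 1.
A = 1 and Z = 1 is ¹₁H — a proton.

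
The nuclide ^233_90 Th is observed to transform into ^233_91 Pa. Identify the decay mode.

beta-minus decay

ΔA = 233 − 233 = 0; ΔZ = 91 − 90 = +1.
A is unchanged and Z rises by 1 — a neutron has become a proton (β⁻ decay).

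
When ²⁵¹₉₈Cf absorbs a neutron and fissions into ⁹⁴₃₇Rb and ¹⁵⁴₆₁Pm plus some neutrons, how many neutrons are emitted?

4

Conserve mass number: 252 = 94 + 154 + k, so k = 252 − 248 = 4.
Check atomic number: 98 = 37 + 61 + 0 = 98. ✓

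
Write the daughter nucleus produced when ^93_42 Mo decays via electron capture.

Nb-93

Electron capture: mass number changes by +0, atomic number by -1.
A: 93 = 93; Z: 42 − 1 = 41.
Z = 41 is niobium, so the daughter is ^93_41 Nb.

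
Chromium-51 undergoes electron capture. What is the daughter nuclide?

Electron capture: mass number changes by +0, atomic number by -1.
A: 51 = 51; Z: 24 − 1 = 23.
Z = 23 is vanadium, so the daughter is vanadium-51.

V-51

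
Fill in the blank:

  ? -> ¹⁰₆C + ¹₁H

Conserve mass number: A = 10 + 1, so A = 11.
Conserve atomic number: Z = 6 + 1, so Z = 7.
Z = 7 is nitrogen, so the species is ¹¹₇N.

N-11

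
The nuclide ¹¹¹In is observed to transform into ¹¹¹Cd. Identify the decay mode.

ΔA = 111 − 111 = 0; ΔZ = 48 − 49 = -1.
A is unchanged and Z drops by 1 — a proton has become a neutron (β⁺ emission or electron capture).

beta-plus decay or electron capture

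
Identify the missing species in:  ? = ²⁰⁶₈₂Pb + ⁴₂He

Po-210

Conserve mass number: A = 206 + 4, so A = 210.
Conserve atomic number: Z = 82 + 2, so Z = 84.
Z = 84 is polonium, so the species is ²¹⁰₈₄Po.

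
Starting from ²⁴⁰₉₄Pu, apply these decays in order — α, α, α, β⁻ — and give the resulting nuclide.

Start: (A, Z) = (240, 94).
After α: (236, 92).
After α: (232, 90).
After α: (228, 88).
After β⁻: (228, 89).
Z = 89 is actinium.

Ac-228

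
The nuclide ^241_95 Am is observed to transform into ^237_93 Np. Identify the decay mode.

ΔA = 237 − 241 = -4; ΔZ = 93 − 95 = -2.
A drops by 4 and Z drops by 2 — the signature of alpha emission.

alpha decay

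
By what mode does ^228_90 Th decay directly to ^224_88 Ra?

alpha decay

ΔA = 224 − 228 = -4; ΔZ = 88 − 90 = -2.
A drops by 4 and Z drops by 2 — the signature of alpha emission.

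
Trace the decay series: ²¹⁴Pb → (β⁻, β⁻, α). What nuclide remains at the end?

Pb-210

Start: (A, Z) = (214, 82).
After β⁻: (214, 83).
After β⁻: (214, 84).
After α: (210, 82).
Z = 82 is lead.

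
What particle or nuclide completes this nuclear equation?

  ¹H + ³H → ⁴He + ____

gamma ray

Conserve mass number: 1 + 3 = 4 + A, so A = 0.
Conserve atomic number: 1 + 1 = 2 + Z, so Z = 0.
A = 0 and Z = 0 is γ — a gamma ray.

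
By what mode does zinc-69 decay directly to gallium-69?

ΔA = 69 − 69 = 0; ΔZ = 31 − 30 = +1.
A is unchanged and Z rises by 1 — a neutron has become a proton (β⁻ decay).

beta-minus decay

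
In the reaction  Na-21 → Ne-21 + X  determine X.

Conserve mass number: 21 = 21 + A, so A = 0.
Conserve atomic number: 11 = 10 + Z, so Z = 1.
A = 0 and Z = 1 is e⁺ — a positron.

positron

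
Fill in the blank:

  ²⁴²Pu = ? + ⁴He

Conserve mass number: 242 = A + 4, so A = 238.
Conserve atomic number: 94 = Z + 2, so Z = 92.
Z = 92 is uranium, so the species is ²³⁸U.

U-238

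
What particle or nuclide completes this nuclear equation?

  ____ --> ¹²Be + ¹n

Be-13

Conserve mass number: A = 12 + 1, so A = 13.
Conserve atomic number: Z = 4 + 0, so Z = 4.
Z = 4 is beryllium, so the species is ¹³Be.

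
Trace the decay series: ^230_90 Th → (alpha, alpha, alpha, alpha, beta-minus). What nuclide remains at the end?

Bi-214

Start: (A, Z) = (230, 90).
After α: (226, 88).
After α: (222, 86).
After α: (218, 84).
After α: (214, 82).
After β⁻: (214, 83).
Z = 83 is bismuth.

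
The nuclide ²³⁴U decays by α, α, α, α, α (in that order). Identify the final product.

Start: (A, Z) = (234, 92).
After α: (230, 90).
After α: (226, 88).
After α: (222, 86).
After α: (218, 84).
After α: (214, 82).
Z = 82 is lead.

Pb-214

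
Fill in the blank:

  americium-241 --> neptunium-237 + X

alpha particle

Conserve mass number: 241 = 237 + A, so A = 4.
Conserve atomic number: 95 = 93 + Z, so Z = 2.
A = 4 and Z = 2 is helium-4 — an alpha particle.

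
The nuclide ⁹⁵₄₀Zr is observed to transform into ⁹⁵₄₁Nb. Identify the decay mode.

ΔA = 95 − 95 = 0; ΔZ = 41 − 40 = +1.
A is unchanged and Z rises by 1 — a neutron has become a proton (β⁻ decay).

beta-minus decay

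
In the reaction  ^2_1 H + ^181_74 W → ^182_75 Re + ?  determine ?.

Conserve mass number: 2 + 181 = 182 + A, so A = 1.
Conserve atomic number: 1 + 74 = 75 + Z, so Z = 0.
A = 1 and Z = 0 is ^1_0 n — a neutron.

neutron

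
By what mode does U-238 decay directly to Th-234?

alpha decay

ΔA = 234 − 238 = -4; ΔZ = 90 − 92 = -2.
A drops by 4 and Z drops by 2 — the signature of alpha emission.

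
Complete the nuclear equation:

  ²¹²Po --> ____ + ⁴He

Conserve mass number: 212 = A + 4, so A = 208.
Conserve atomic number: 84 = Z + 2, so Z = 82.
Z = 82 is lead, so the species is ²⁰⁸Pb.

Pb-208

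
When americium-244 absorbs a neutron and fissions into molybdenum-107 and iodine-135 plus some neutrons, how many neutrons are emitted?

3

Conserve mass number: 245 = 107 + 135 + k, so k = 245 − 242 = 3.
Check atomic number: 95 = 42 + 53 + 0 = 95. ✓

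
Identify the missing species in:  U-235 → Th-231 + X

Conserve mass number: 235 = 231 + A, so A = 4.
Conserve atomic number: 92 = 90 + Z, so Z = 2.
A = 4 and Z = 2 is He-4 — an alpha particle.

alpha particle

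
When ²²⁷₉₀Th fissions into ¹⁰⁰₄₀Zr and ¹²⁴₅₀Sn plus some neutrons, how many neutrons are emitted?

Conserve mass number: 227 = 100 + 124 + k, so k = 227 − 224 = 3.
Check atomic number: 90 = 40 + 50 + 0 = 90. ✓

3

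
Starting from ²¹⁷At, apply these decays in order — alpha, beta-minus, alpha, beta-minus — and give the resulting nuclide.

Start: (A, Z) = (217, 85).
After α: (213, 83).
After β⁻: (213, 84).
After α: (209, 82).
After β⁻: (209, 83).
Z = 83 is bismuth.

Bi-209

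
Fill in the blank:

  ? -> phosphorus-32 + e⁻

Si-32

Conserve mass number: A = 32 + 0, so A = 32.
Conserve atomic number: Z = 15 − 1, so Z = 14.
Z = 14 is silicon, so the species is silicon-32.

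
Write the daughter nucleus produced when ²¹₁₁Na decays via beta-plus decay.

Beta-plus decay: mass number changes by +0, atomic number by -1.
A: 21 = 21; Z: 11 − 1 = 10.
Z = 10 is neon, so the daughter is ²¹₁₀Ne.

Ne-21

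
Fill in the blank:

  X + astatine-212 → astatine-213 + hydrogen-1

Conserve mass number: A + 212 = 213 + 1, so A = 2.
Conserve atomic number: Z + 85 = 85 + 1, so Z = 1.
A = 2 and Z = 1 is hydrogen-2 — a deuteron.

deuteron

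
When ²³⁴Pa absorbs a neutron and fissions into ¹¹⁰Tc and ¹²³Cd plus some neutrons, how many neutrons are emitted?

Conserve mass number: 235 = 110 + 123 + k, so k = 235 − 233 = 2.
Check atomic number: 91 = 43 + 48 + 0 = 91. ✓

2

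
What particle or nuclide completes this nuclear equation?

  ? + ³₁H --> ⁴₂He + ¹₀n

deuteron

Conserve mass number: A + 3 = 4 + 1, so A = 2.
Conserve atomic number: Z + 1 = 2 + 0, so Z = 1.
A = 2 and Z = 1 is ²₁H — a deuteron.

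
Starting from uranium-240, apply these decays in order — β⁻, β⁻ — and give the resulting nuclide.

Pu-240

Start: (A, Z) = (240, 92).
After β⁻: (240, 93).
After β⁻: (240, 94).
Z = 94 is plutonium.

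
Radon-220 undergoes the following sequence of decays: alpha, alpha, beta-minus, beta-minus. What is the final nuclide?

Po-212

Start: (A, Z) = (220, 86).
After α: (216, 84).
After α: (212, 82).
After β⁻: (212, 83).
After β⁻: (212, 84).
Z = 84 is polonium.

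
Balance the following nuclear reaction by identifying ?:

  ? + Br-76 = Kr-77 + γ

proton

Conserve mass number: A + 76 = 77 + 0, so A = 1.
Conserve atomic number: Z + 35 = 36 + 0, so Z = 1.
A = 1 and Z = 1 is H-1 — a proton.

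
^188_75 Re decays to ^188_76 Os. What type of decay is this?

beta-minus decay

ΔA = 188 − 188 = 0; ΔZ = 76 − 75 = +1.
A is unchanged and Z rises by 1 — a neutron has become a proton (β⁻ decay).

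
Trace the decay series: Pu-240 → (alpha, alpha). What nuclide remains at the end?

Start: (A, Z) = (240, 94).
After α: (236, 92).
After α: (232, 90).
Z = 90 is thorium.

Th-232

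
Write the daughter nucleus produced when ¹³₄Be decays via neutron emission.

Be-12

Neutron emission: mass number changes by -1, atomic number by +0.
A: 13 − 1 = 12; Z: 4 = 4.
Z = 4 is beryllium, so the daughter is ¹²₄Be.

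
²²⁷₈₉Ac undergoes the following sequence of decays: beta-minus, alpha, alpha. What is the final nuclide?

Rn-219

Start: (A, Z) = (227, 89).
After β⁻: (227, 90).
After α: (223, 88).
After α: (219, 86).
Z = 86 is radon.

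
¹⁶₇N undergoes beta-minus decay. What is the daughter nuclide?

O-16

Beta-minus decay: mass number changes by +0, atomic number by +1.
A: 16 = 16; Z: 7 + 1 = 8.
Z = 8 is oxygen, so the daughter is ¹⁶₈O.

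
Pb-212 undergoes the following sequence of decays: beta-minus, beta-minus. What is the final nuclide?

Po-212

Start: (A, Z) = (212, 82).
After β⁻: (212, 83).
After β⁻: (212, 84).
Z = 84 is polonium.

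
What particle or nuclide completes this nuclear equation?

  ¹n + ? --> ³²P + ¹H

S-32

Conserve mass number: 1 + A = 32 + 1, so A = 32.
Conserve atomic number: 0 + Z = 15 + 1, so Z = 16.
Z = 16 is sulfur, so the species is ³²S.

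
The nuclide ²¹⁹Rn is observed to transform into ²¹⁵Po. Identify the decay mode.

ΔA = 215 − 219 = -4; ΔZ = 84 − 86 = -2.
A drops by 4 and Z drops by 2 — the signature of alpha emission.

alpha decay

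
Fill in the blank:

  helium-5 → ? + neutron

Conserve mass number: 5 = A + 1, so A = 4.
Conserve atomic number: 2 = Z + 0, so Z = 2.
A = 4 and Z = 2 is helium-4 — an alpha particle.

He-4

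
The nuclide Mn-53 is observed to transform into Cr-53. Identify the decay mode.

beta-plus decay or electron capture

ΔA = 53 − 53 = 0; ΔZ = 24 − 25 = -1.
A is unchanged and Z drops by 1 — a proton has become a neutron (β⁺ emission or electron capture).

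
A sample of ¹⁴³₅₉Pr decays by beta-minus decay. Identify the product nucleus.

Beta-minus decay: mass number changes by +0, atomic number by +1.
A: 143 = 143; Z: 59 + 1 = 60.
Z = 60 is neodymium, so the daughter is ¹⁴³₆₀Nd.

Nd-143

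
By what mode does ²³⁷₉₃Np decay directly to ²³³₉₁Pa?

ΔA = 233 − 237 = -4; ΔZ = 91 − 93 = -2.
A drops by 4 and Z drops by 2 — the signature of alpha emission.

alpha decay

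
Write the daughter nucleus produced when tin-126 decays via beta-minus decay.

Sb-126

Beta-minus decay: mass number changes by +0, atomic number by +1.
A: 126 = 126; Z: 50 + 1 = 51.
Z = 51 is antimony, so the daughter is antimony-126.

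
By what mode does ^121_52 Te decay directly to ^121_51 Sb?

beta-plus decay or electron capture

ΔA = 121 − 121 = 0; ΔZ = 51 − 52 = -1.
A is unchanged and Z drops by 1 — a proton has become a neutron (β⁺ emission or electron capture).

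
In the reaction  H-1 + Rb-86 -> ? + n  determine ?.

Conserve mass number: 1 + 86 = A + 1, so A = 86.
Conserve atomic number: 1 + 37 = Z + 0, so Z = 38.
Z = 38 is strontium, so the species is Sr-86.

Sr-86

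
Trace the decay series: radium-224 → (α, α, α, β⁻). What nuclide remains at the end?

Bi-212

Start: (A, Z) = (224, 88).
After α: (220, 86).
After α: (216, 84).
After α: (212, 82).
After β⁻: (212, 83).
Z = 83 is bismuth.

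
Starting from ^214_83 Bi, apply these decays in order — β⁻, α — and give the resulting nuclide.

Start: (A, Z) = (214, 83).
After β⁻: (214, 84).
After α: (210, 82).
Z = 82 is lead.

Pb-210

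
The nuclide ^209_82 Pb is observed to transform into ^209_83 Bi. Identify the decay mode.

ΔA = 209 − 209 = 0; ΔZ = 83 − 82 = +1.
A is unchanged and Z rises by 1 — a neutron has become a proton (β⁻ decay).

beta-minus decay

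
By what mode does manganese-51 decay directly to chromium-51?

beta-plus decay or electron capture

ΔA = 51 − 51 = 0; ΔZ = 24 − 25 = -1.
A is unchanged and Z drops by 1 — a proton has become a neutron (β⁺ emission or electron capture).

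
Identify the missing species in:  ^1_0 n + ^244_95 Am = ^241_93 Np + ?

Conserve mass number: 1 + 244 = 241 + A, so A = 4.
Conserve atomic number: 0 + 95 = 93 + Z, so Z = 2.
A = 4 and Z = 2 is ^4_2 He — an alpha particle.

alpha particle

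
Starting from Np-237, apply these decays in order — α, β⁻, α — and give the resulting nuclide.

Th-229

Start: (A, Z) = (237, 93).
After α: (233, 91).
After β⁻: (233, 92).
After α: (229, 90).
Z = 90 is thorium.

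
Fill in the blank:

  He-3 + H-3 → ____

Conserve mass number: 3 + 3 = A, so A = 6.
Conserve atomic number: 2 + 1 = Z, so Z = 3.
Z = 3 is lithium, so the species is Li-6.

Li-6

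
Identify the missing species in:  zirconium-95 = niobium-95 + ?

Conserve mass number: 95 = 95 + A, so A = 0.
Conserve atomic number: 40 = 41 + Z, so Z = -1.
A = 0 and Z = -1 is e⁻ — a beta-minus particle.

beta-minus particle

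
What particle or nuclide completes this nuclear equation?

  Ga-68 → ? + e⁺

Zn-68

Conserve mass number: 68 = A + 0, so A = 68.
Conserve atomic number: 31 = Z + 1, so Z = 30.
Z = 30 is zinc, so the species is Zn-68.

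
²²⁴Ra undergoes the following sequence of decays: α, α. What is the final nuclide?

Po-216

Start: (A, Z) = (224, 88).
After α: (220, 86).
After α: (216, 84).
Z = 84 is polonium.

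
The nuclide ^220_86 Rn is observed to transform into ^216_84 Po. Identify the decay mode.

ΔA = 216 − 220 = -4; ΔZ = 84 − 86 = -2.
A drops by 4 and Z drops by 2 — the signature of alpha emission.

alpha decay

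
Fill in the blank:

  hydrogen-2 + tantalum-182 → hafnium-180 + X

alpha particle

Conserve mass number: 2 + 182 = 180 + A, so A = 4.
Conserve atomic number: 1 + 73 = 72 + Z, so Z = 2.
A = 4 and Z = 2 is helium-4 — an alpha particle.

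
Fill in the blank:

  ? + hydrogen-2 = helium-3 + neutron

Conserve mass number: A + 2 = 3 + 1, so A = 2.
Conserve atomic number: Z + 1 = 2 + 0, so Z = 1.
A = 2 and Z = 1 is hydrogen-2 — a deuteron.

deuteron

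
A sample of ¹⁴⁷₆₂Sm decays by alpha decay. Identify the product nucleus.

Nd-143

Alpha decay: mass number changes by -4, atomic number by -2.
A: 147 − 4 = 143; Z: 62 − 2 = 60.
Z = 60 is neodymium, so the daughter is ¹⁴³₆₀Nd.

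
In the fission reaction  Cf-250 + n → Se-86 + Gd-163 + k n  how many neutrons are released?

2

Conserve mass number: 251 = 86 + 163 + k, so k = 251 − 249 = 2.
Check atomic number: 98 = 34 + 64 + 0 = 98. ✓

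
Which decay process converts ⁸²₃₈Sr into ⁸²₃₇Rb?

ΔA = 82 − 82 = 0; ΔZ = 37 − 38 = -1.
A is unchanged and Z drops by 1 — a proton has become a neutron (β⁺ emission or electron capture).

beta-plus decay or electron capture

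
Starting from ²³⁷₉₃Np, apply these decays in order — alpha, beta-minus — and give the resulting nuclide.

Start: (A, Z) = (237, 93).
After α: (233, 91).
After β⁻: (233, 92).
Z = 92 is uranium.

U-233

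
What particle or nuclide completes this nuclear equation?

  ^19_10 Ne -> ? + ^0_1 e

F-19

Conserve mass number: 19 = A + 0, so A = 19.
Conserve atomic number: 10 = Z + 1, so Z = 9.
Z = 9 is fluorine, so the species is ^19_9 F.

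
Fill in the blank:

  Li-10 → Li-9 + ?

Conserve mass number: 10 = 9 + A, so A = 1.
Conserve atomic number: 3 = 3 + Z, so Z = 0.
A = 1 and Z = 0 is n — a neutron.

neutron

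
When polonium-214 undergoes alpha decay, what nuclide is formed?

Pb-210

Alpha decay: mass number changes by -4, atomic number by -2.
A: 214 − 4 = 210; Z: 84 − 2 = 82.
Z = 82 is lead, so the daughter is lead-210.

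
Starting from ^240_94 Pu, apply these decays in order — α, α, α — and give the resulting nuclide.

Ra-228

Start: (A, Z) = (240, 94).
After α: (236, 92).
After α: (232, 90).
After α: (228, 88).
Z = 88 is radium.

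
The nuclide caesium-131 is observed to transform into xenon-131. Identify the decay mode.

beta-plus decay or electron capture

ΔA = 131 − 131 = 0; ΔZ = 54 − 55 = -1.
A is unchanged and Z drops by 1 — a proton has become a neutron (β⁺ emission or electron capture).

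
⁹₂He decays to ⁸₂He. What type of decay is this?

neutron emission

ΔA = 8 − 9 = -1; ΔZ = 2 − 2 = +0.
A drops by 1 with Z unchanged — a neutron was emitted.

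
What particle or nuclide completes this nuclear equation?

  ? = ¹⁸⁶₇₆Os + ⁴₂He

Pt-190

Conserve mass number: A = 186 + 4, so A = 190.
Conserve atomic number: Z = 76 + 2, so Z = 78.
Z = 78 is platinum, so the species is ¹⁹⁰₇₈Pt.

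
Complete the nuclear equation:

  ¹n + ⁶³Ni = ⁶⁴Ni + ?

Conserve mass number: 1 + 63 = 64 + A, so A = 0.
Conserve atomic number: 0 + 28 = 28 + Z, so Z = 0.
A = 0 and Z = 0 is γ — a gamma ray.

gamma ray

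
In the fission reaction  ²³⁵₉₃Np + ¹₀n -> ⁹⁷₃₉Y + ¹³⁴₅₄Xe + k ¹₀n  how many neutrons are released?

Conserve mass number: 236 = 97 + 134 + k, so k = 236 − 231 = 5.
Check atomic number: 93 = 39 + 54 + 0 = 93. ✓

5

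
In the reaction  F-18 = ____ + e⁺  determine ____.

O-18

Conserve mass number: 18 = A + 0, so A = 18.
Conserve atomic number: 9 = Z + 1, so Z = 8.
Z = 8 is oxygen, so the species is O-18.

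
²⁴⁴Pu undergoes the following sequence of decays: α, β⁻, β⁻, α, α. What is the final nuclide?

Start: (A, Z) = (244, 94).
After α: (240, 92).
After β⁻: (240, 93).
After β⁻: (240, 94).
After α: (236, 92).
After α: (232, 90).
Z = 90 is thorium.

Th-232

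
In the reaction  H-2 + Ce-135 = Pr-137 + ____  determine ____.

Conserve mass number: 2 + 135 = 137 + A, so A = 0.
Conserve atomic number: 1 + 58 = 59 + Z, so Z = 0.
A = 0 and Z = 0 is γ — a gamma ray.

gamma ray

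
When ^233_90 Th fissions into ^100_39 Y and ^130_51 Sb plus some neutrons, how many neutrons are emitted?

3

Conserve mass number: 233 = 100 + 130 + k, so k = 233 − 230 = 3.
Check atomic number: 90 = 39 + 51 + 0 = 90. ✓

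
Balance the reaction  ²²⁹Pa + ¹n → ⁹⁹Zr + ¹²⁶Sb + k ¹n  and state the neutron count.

Conserve mass number: 230 = 99 + 126 + k, so k = 230 − 225 = 5.
Check atomic number: 91 = 40 + 51 + 0 = 91. ✓

5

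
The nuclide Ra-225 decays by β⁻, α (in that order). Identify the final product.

Start: (A, Z) = (225, 88).
After β⁻: (225, 89).
After α: (221, 87).
Z = 87 is francium.

Fr-221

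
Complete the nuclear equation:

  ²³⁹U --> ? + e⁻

Np-239

Conserve mass number: 239 = A + 0, so A = 239.
Conserve atomic number: 92 = Z − 1, so Z = 93.
Z = 93 is neptunium, so the species is ²³⁹Np.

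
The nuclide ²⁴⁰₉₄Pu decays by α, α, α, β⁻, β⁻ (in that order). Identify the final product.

Th-228

Start: (A, Z) = (240, 94).
After α: (236, 92).
After α: (232, 90).
After α: (228, 88).
After β⁻: (228, 89).
After β⁻: (228, 90).
Z = 90 is thorium.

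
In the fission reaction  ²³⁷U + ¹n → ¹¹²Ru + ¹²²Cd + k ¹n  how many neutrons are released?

Conserve mass number: 238 = 112 + 122 + k, so k = 238 − 234 = 4.
Check atomic number: 92 = 44 + 48 + 0 = 92. ✓

4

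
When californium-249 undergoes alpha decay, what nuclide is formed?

Cm-245

Alpha decay: mass number changes by -4, atomic number by -2.
A: 249 − 4 = 245; Z: 98 − 2 = 96.
Z = 96 is curium, so the daughter is curium-245.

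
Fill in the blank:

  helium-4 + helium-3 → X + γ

Conserve mass number: 4 + 3 = A + 0, so A = 7.
Conserve atomic number: 2 + 2 = Z + 0, so Z = 4.
Z = 4 is beryllium, so the species is beryllium-7.

Be-7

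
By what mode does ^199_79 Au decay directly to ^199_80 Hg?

beta-minus decay

ΔA = 199 − 199 = 0; ΔZ = 80 − 79 = +1.
A is unchanged and Z rises by 1 — a neutron has become a proton (β⁻ decay).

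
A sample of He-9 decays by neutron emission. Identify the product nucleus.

Neutron emission: mass number changes by -1, atomic number by +0.
A: 9 − 1 = 8; Z: 2 = 2.
Z = 2 is helium, so the daughter is He-8.

He-8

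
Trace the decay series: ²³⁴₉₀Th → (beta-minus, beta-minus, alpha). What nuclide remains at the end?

Start: (A, Z) = (234, 90).
After β⁻: (234, 91).
After β⁻: (234, 92).
After α: (230, 90).
Z = 90 is thorium.

Th-230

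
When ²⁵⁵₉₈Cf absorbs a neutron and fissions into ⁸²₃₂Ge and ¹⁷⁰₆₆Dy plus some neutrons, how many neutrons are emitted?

Conserve mass number: 256 = 82 + 170 + k, so k = 256 − 252 = 4.
Check atomic number: 98 = 32 + 66 + 0 = 98. ✓

4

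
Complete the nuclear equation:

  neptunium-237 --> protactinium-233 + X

Conserve mass number: 237 = 233 + A, so A = 4.
Conserve atomic number: 93 = 91 + Z, so Z = 2.
A = 4 and Z = 2 is helium-4 — an alpha particle.

alpha particle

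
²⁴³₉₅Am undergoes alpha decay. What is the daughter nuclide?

Np-239

Alpha decay: mass number changes by -4, atomic number by -2.
A: 243 − 4 = 239; Z: 95 − 2 = 93.
Z = 93 is neptunium, so the daughter is ²³⁹₉₃Np.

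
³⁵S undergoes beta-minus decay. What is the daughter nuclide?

Beta-minus decay: mass number changes by +0, atomic number by +1.
A: 35 = 35; Z: 16 + 1 = 17.
Z = 17 is chlorine, so the daughter is ³⁵Cl.

Cl-35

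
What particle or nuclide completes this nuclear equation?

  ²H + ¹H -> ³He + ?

gamma ray

Conserve mass number: 2 + 1 = 3 + A, so A = 0.
Conserve atomic number: 1 + 1 = 2 + Z, so Z = 0.
A = 0 and Z = 0 is γ — a gamma ray.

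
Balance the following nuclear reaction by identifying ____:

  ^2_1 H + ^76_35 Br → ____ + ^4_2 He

Se-74

Conserve mass number: 2 + 76 = A + 4, so A = 74.
Conserve atomic number: 1 + 35 = Z + 2, so Z = 34.
Z = 34 is selenium, so the species is ^74_34 Se.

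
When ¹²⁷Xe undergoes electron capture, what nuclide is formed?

I-127

Electron capture: mass number changes by +0, atomic number by -1.
A: 127 = 127; Z: 54 − 1 = 53.
Z = 53 is iodine, so the daughter is ¹²⁷I.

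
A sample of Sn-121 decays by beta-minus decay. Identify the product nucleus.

Beta-minus decay: mass number changes by +0, atomic number by +1.
A: 121 = 121; Z: 50 + 1 = 51.
Z = 51 is antimony, so the daughter is Sb-121.

Sb-121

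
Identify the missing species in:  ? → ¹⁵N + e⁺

O-15

Conserve mass number: A = 15 + 0, so A = 15.
Conserve atomic number: Z = 7 + 1, so Z = 8.
Z = 8 is oxygen, so the species is ¹⁵O.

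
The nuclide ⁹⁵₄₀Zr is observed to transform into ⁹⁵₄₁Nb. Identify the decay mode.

ΔA = 95 − 95 = 0; ΔZ = 41 − 40 = +1.
A is unchanged and Z rises by 1 — a neutron has become a proton (β⁻ decay).

beta-minus decay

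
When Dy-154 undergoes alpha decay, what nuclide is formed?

Gd-150

Alpha decay: mass number changes by -4, atomic number by -2.
A: 154 − 4 = 150; Z: 66 − 2 = 64.
Z = 64 is gadolinium, so the daughter is Gd-150.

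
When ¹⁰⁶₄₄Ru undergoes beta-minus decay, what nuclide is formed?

Rh-106

Beta-minus decay: mass number changes by +0, atomic number by +1.
A: 106 = 106; Z: 44 + 1 = 45.
Z = 45 is rhodium, so the daughter is ¹⁰⁶₄₅Rh.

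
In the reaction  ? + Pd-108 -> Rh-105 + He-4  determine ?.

Conserve mass number: A + 108 = 105 + 4, so A = 1.
Conserve atomic number: Z + 46 = 45 + 2, so Z = 1.
A = 1 and Z = 1 is H-1 — a proton.

proton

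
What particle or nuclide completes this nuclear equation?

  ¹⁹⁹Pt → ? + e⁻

Au-199

Conserve mass number: 199 = A + 0, so A = 199.
Conserve atomic number: 78 = Z − 1, so Z = 79.
Z = 79 is gold, so the species is ¹⁹⁹Au.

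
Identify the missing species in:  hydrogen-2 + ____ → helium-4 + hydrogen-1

He-3

Conserve mass number: 2 + A = 4 + 1, so A = 3.
Conserve atomic number: 1 + Z = 2 + 1, so Z = 2.
Z = 2 is helium, so the species is helium-3.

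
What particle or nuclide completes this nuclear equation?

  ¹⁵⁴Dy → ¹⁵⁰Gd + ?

alpha particle

Conserve mass number: 154 = 150 + A, so A = 4.
Conserve atomic number: 66 = 64 + Z, so Z = 2.
A = 4 and Z = 2 is ⁴He — an alpha particle.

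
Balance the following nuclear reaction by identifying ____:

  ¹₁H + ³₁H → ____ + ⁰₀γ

Conserve mass number: 1 + 3 = A + 0, so A = 4.
Conserve atomic number: 1 + 1 = Z + 0, so Z = 2.
A = 4 and Z = 2 is ⁴₂He — an alpha particle.

He-4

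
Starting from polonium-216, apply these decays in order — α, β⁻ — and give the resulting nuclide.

Bi-212

Start: (A, Z) = (216, 84).
After α: (212, 82).
After β⁻: (212, 83).
Z = 83 is bismuth.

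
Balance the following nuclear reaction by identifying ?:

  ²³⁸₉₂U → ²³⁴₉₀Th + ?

alpha particle

Conserve mass number: 238 = 234 + A, so A = 4.
Conserve atomic number: 92 = 90 + Z, so Z = 2.
A = 4 and Z = 2 is ⁴₂He — an alpha particle.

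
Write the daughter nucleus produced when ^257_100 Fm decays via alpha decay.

Alpha decay: mass number changes by -4, atomic number by -2.
A: 257 − 4 = 253; Z: 100 − 2 = 98.
Z = 98 is californium, so the daughter is ^253_98 Cf.

Cf-253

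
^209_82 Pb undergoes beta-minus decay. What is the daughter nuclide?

Bi-209

Beta-minus decay: mass number changes by +0, atomic number by +1.
A: 209 = 209; Z: 82 + 1 = 83.
Z = 83 is bismuth, so the daughter is ^209_83 Bi.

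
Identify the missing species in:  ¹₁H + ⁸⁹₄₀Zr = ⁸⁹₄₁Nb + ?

neutron

Conserve mass number: 1 + 89 = 89 + A, so A = 1.
Conserve atomic number: 1 + 40 = 41 + Z, so Z = 0.
A = 1 and Z = 0 is ¹₀n — a neutron.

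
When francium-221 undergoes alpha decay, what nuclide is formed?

Alpha decay: mass number changes by -4, atomic number by -2.
A: 221 − 4 = 217; Z: 87 − 2 = 85.
Z = 85 is astatine, so the daughter is astatine-217.

At-217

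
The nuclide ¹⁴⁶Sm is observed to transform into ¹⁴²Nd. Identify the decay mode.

ΔA = 142 − 146 = -4; ΔZ = 60 − 62 = -2.
A drops by 4 and Z drops by 2 — the signature of alpha emission.

alpha decay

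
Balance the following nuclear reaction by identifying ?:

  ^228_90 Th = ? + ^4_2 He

Conserve mass number: 228 = A + 4, so A = 224.
Conserve atomic number: 90 = Z + 2, so Z = 88.
Z = 88 is radium, so the species is ^224_88 Ra.

Ra-224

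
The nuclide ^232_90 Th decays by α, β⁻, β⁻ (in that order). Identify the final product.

Start: (A, Z) = (232, 90).
After α: (228, 88).
After β⁻: (228, 89).
After β⁻: (228, 90).
Z = 90 is thorium.

Th-228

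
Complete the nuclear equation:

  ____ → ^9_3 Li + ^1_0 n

Li-10

Conserve mass number: A = 9 + 1, so A = 10.
Conserve atomic number: Z = 3 + 0, so Z = 3.
Z = 3 is lithium, so the species is ^10_3 Li.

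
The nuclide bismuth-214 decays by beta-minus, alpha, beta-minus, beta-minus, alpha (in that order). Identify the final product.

Pb-206

Start: (A, Z) = (214, 83).
After β⁻: (214, 84).
After α: (210, 82).
After β⁻: (210, 83).
After β⁻: (210, 84).
After α: (206, 82).
Z = 82 is lead.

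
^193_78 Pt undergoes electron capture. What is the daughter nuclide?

Ir-193

Electron capture: mass number changes by +0, atomic number by -1.
A: 193 = 193; Z: 78 − 1 = 77.
Z = 77 is iridium, so the daughter is ^193_77 Ir.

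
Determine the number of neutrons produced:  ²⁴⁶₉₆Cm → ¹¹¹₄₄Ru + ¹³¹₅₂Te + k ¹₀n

Conserve mass number: 246 = 111 + 131 + k, so k = 246 − 242 = 4.
Check atomic number: 96 = 44 + 52 + 0 = 96. ✓

4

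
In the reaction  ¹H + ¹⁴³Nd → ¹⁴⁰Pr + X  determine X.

alpha particle

Conserve mass number: 1 + 143 = 140 + A, so A = 4.
Conserve atomic number: 1 + 60 = 59 + Z, so Z = 2.
A = 4 and Z = 2 is ⁴He — an alpha particle.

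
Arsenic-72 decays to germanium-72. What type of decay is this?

ΔA = 72 − 72 = 0; ΔZ = 32 − 33 = -1.
A is unchanged and Z drops by 1 — a proton has become a neutron (β⁺ emission or electron capture).

beta-plus decay or electron capture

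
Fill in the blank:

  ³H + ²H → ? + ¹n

He-4

Conserve mass number: 3 + 2 = A + 1, so A = 4.
Conserve atomic number: 1 + 1 = Z + 0, so Z = 2.
A = 4 and Z = 2 is ⁴He — an alpha particle.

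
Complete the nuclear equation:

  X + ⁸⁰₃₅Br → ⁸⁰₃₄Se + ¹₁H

Conserve mass number: A + 80 = 80 + 1, so A = 1.
Conserve atomic number: Z + 35 = 34 + 1, so Z = 0.
A = 1 and Z = 0 is ¹₀n — a neutron.

neutron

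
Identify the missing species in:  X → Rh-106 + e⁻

Ru-106

Conserve mass number: A = 106 + 0, so A = 106.
Conserve atomic number: Z = 45 − 1, so Z = 44.
Z = 44 is ruthenium, so the species is Ru-106.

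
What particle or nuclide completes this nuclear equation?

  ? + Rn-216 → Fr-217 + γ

Conserve mass number: A + 216 = 217 + 0, so A = 1.
Conserve atomic number: Z + 86 = 87 + 0, so Z = 1.
A = 1 and Z = 1 is H-1 — a proton.

proton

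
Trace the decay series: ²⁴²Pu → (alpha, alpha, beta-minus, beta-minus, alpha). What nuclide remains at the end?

Th-230

Start: (A, Z) = (242, 94).
After α: (238, 92).
After α: (234, 90).
After β⁻: (234, 91).
After β⁻: (234, 92).
After α: (230, 90).
Z = 90 is thorium.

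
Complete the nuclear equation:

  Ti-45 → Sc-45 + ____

Conserve mass number: 45 = 45 + A, so A = 0.
Conserve atomic number: 22 = 21 + Z, so Z = 1.
A = 0 and Z = 1 is e⁺ — a positron.

positron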